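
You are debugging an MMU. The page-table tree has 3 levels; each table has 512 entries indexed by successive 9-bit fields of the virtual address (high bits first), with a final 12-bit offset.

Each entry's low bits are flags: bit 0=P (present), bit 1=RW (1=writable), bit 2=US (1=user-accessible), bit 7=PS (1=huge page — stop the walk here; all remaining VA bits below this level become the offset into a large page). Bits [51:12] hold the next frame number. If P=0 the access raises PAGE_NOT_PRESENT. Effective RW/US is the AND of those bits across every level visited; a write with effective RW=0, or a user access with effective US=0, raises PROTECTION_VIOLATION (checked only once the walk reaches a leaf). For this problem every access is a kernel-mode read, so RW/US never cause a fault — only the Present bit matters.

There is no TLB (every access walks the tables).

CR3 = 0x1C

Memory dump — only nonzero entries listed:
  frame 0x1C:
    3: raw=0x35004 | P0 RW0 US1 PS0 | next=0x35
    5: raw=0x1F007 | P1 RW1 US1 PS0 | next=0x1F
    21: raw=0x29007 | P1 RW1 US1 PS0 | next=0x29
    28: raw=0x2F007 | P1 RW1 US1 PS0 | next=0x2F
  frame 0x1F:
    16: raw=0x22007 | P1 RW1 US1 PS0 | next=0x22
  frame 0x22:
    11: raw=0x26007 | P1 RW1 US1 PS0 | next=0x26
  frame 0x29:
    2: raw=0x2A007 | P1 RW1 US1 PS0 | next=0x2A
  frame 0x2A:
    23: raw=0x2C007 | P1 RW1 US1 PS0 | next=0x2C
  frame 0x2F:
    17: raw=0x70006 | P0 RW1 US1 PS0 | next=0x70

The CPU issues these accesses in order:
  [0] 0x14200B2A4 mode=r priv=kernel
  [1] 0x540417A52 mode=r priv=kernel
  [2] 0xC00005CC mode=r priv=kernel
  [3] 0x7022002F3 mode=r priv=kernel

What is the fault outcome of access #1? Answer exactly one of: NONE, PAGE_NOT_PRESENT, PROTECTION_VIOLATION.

Walk each access:
#0 VA=0x14200B2A4 (r,kernel):
  [0] read 0x1C idx=5: raw=0x1F007 flags P=1 W=1 U=1 S=0
  [1] read 0x1F idx=16: raw=0x22007 flags P=1 W=1 U=1 S=0
  [2] read 0x22 idx=11: raw=0x26007 flags P=1 W=1 U=1 S=0
  ✓ 0x262A4  — 3 lookups
#1 VA=0x540417A52 (r,kernel):
  [0] read 0x1C idx=21: raw=0x29007 flags P=1 W=1 U=1 S=0
  [1] read 0x29 idx=2: raw=0x2A007 flags P=1 W=1 U=1 S=0
  [2] read 0x2A idx=23: raw=0x2C007 flags P=1 W=1 U=1 S=0
  ✓ 0x2CA52  — 3 lookups
#2 VA=0xC00005CC (r,kernel):
  [0] read 0x1C idx=3: raw=0x35004 flags P=0 W=0 U=1 S=0
  ⇒ fault: PAGE_NOT_PRESENT  — 1 lookups
#3 VA=0x7022002F3 (r,kernel):
  [0] read 0x1C idx=28: raw=0x2F007 flags P=1 W=1 U=1 S=0
  [1] read 0x2F idx=17: raw=0x70006 flags P=0 W=1 U=1 S=0
  ⇒ fault: PAGE_NOT_PRESENT  — 2 lookups

Access #1 fault: NONE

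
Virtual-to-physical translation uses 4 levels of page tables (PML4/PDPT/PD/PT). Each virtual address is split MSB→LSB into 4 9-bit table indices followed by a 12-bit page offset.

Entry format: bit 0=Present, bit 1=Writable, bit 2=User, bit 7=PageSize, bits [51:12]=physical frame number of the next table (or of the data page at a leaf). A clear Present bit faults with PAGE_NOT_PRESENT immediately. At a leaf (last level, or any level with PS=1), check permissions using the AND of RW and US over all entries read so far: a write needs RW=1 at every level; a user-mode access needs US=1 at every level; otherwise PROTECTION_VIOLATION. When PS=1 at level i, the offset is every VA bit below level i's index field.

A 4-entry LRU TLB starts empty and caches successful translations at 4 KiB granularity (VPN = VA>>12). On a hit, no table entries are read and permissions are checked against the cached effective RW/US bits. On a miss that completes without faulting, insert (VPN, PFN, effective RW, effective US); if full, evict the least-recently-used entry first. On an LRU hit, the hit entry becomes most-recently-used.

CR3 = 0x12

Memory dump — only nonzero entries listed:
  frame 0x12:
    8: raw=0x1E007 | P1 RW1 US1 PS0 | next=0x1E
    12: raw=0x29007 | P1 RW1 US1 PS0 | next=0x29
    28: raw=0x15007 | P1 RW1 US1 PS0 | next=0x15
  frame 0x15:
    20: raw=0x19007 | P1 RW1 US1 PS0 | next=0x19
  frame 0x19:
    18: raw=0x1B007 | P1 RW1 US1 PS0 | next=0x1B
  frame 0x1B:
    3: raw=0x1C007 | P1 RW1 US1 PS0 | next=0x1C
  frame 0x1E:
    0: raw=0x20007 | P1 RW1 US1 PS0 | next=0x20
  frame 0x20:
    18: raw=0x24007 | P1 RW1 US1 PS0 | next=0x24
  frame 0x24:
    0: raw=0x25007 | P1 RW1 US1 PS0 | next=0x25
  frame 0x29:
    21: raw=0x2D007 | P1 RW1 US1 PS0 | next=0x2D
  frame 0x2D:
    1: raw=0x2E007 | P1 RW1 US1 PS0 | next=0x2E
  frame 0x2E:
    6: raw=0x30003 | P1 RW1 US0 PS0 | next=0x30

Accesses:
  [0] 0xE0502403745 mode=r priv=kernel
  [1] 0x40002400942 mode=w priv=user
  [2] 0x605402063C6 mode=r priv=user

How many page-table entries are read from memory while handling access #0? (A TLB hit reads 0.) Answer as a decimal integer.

Walk each access:
#0 VA=0xE0502403745 (r,kernel):
  L0 @0x12[28] → 0x15007  P=1,RW=1,US=1,PS=0
  L1 @0x15[20] → 0x19007  P=1,RW=1,US=1,PS=0
  L2 @0x19[18] → 0x1B007  P=1,RW=1,US=1,PS=0
  L3 @0x1B[3] → 0x1C007  P=1,RW=1,US=1,PS=0
  ⇒ phys 0x1C745  [4 reads]
#1 VA=0x40002400942 (w,user):
  L0 @0x12[8] → 0x1E007  P=1,RW=1,US=1,PS=0
  L1 @0x1E[0] → 0x20007  P=1,RW=1,US=1,PS=0
  L2 @0x20[18] → 0x24007  P=1,RW=1,US=1,PS=0
  L3 @0x24[0] → 0x25007  P=1,RW=1,US=1,PS=0
  ⇒ phys 0x25942  [4 reads]
#2 VA=0x605402063C6 (r,user):
  L0 @0x12[12] → 0x29007  P=1,RW=1,US=1,PS=0
  L1 @0x29[21] → 0x2D007  P=1,RW=1,US=1,PS=0
  L2 @0x2D[1] → 0x2E007  P=1,RW=1,US=1,PS=0
  L3 @0x2E[6] → 0x30003  P=1,RW=1,US=0,PS=0
  → PROTECTION_VIOLATION  (4 entries read)

Entries read for #0: 4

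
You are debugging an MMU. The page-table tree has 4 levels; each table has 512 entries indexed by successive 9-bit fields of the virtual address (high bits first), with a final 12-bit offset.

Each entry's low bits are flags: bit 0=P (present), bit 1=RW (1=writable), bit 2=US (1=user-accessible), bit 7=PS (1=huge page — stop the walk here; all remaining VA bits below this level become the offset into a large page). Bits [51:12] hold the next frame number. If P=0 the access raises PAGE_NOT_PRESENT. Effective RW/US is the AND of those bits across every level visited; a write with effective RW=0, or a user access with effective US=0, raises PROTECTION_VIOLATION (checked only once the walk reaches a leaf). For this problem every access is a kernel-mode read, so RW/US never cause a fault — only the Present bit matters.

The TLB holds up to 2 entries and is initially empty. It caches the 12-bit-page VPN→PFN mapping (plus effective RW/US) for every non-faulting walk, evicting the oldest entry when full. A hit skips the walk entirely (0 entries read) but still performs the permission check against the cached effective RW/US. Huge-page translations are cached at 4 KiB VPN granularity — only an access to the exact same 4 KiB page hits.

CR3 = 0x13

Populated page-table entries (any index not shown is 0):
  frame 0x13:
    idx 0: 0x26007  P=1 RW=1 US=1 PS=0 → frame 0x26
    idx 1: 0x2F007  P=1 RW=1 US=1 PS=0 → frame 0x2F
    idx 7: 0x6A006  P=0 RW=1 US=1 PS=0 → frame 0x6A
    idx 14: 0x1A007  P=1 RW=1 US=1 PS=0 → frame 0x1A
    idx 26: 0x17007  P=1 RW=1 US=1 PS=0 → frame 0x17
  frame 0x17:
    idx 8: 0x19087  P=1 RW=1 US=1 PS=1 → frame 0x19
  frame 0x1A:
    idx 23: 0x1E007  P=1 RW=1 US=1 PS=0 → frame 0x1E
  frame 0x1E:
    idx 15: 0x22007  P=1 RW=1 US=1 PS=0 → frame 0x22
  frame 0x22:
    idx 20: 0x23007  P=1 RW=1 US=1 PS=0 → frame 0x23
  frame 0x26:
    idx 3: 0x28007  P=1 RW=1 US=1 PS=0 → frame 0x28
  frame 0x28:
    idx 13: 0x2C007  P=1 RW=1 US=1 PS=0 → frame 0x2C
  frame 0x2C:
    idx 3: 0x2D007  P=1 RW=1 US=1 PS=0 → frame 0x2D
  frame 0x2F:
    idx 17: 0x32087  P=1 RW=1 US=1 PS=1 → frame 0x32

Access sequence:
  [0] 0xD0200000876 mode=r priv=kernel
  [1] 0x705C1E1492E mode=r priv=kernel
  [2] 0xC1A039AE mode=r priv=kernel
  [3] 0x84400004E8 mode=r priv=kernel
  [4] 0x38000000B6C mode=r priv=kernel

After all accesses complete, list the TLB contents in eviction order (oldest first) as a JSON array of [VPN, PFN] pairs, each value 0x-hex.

Walk each access:
#0 VA=0xD0200000876 (r,kernel):
  lvl0: tbl 0x13, slot 26 ⇒ 0x17007 (P1/RW1/US1/PS0)
  lvl1: tbl 0x17, slot 8 ⇒ 0x19087 (P1/RW1/US1/PS1)
  ⇒ phys 0x19876 (huge @L1)  [2 reads]
#1 VA=0x705C1E1492E (r,kernel):
  lvl0: tbl 0x13, slot 14 ⇒ 0x1A007 (P1/RW1/US1/PS0)
  lvl1: tbl 0x1A, slot 23 ⇒ 0x1E007 (P1/RW1/US1/PS0)
  lvl2: tbl 0x1E, slot 15 ⇒ 0x22007 (P1/RW1/US1/PS0)
  lvl3: tbl 0x22, slot 20 ⇒ 0x23007 (P1/RW1/US1/PS0)
  ⇒ phys 0x2392E  [4 reads]
#2 VA=0xC1A039AE (r,kernel):
  lvl0: tbl 0x13, slot 0 ⇒ 0x26007 (P1/RW1/US1/PS0)
  lvl1: tbl 0x26, slot 3 ⇒ 0x28007 (P1/RW1/US1/PS0)
  lvl2: tbl 0x28, slot 13 ⇒ 0x2C007 (P1/RW1/US1/PS0)
  lvl3: tbl 0x2C, slot 3 ⇒ 0x2D007 (P1/RW1/US1/PS0)
  ⇒ phys 0x2D9AE  [4 reads]
#3 VA=0x84400004E8 (r,kernel):
  lvl0: tbl 0x13, slot 1 ⇒ 0x2F007 (P1/RW1/US1/PS0)
  lvl1: tbl 0x2F, slot 17 ⇒ 0x32087 (P1/RW1/US1/PS1)
  ⇒ phys 0x324E8 (huge @L1)  [2 reads]
#4 VA=0x38000000B6C (r,kernel):
  lvl0: tbl 0x13, slot 7 ⇒ 0x6A006 (P0/RW1/US1/PS0)
  → PAGE_NOT_PRESENT  (1 entries read)

TLB: [["0xC1A03", "0x2D"], ["0x8440000", "0x32"]]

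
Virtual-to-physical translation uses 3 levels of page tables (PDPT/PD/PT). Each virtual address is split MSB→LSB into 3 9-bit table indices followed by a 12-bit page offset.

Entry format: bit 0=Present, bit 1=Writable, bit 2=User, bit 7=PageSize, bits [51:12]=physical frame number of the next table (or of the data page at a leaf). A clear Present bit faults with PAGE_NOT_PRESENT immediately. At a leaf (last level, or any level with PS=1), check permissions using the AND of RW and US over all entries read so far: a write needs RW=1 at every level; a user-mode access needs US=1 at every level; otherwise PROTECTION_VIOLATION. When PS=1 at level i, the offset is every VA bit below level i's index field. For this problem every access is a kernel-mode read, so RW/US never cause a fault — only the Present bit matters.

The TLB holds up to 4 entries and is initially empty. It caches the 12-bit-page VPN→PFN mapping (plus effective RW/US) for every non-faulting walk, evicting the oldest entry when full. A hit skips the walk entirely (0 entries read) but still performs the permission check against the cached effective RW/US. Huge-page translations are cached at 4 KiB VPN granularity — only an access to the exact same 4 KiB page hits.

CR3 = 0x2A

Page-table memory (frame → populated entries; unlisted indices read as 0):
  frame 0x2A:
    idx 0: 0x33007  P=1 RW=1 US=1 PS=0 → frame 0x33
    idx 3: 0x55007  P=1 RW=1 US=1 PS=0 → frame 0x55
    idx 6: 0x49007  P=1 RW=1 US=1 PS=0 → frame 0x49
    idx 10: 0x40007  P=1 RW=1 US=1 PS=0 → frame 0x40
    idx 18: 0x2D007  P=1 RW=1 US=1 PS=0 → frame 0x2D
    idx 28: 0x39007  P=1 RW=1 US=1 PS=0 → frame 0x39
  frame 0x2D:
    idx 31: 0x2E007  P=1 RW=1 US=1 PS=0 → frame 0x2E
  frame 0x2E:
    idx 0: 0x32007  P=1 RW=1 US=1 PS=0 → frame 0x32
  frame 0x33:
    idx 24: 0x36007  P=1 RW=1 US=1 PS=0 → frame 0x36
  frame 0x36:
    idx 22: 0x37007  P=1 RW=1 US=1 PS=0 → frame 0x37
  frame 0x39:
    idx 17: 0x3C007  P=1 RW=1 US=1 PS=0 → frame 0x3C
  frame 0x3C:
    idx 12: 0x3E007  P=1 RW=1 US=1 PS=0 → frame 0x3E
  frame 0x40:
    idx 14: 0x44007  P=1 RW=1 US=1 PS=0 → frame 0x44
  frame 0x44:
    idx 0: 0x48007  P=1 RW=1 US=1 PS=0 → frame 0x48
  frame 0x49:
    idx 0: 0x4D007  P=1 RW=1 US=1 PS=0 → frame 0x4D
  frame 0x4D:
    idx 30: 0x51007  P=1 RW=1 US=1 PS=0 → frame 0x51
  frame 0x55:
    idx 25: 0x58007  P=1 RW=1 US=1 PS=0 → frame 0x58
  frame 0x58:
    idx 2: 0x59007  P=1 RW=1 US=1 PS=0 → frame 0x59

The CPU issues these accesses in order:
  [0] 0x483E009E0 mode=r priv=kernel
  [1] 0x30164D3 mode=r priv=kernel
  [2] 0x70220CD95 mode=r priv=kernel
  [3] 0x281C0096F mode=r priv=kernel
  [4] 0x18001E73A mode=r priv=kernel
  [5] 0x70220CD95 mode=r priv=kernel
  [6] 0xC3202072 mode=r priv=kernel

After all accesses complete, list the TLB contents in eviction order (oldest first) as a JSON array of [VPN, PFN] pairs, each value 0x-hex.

Trace:
#0 VA=0x483E009E0 (r,kernel):
  lvl0: tbl 0x2A, slot 18 ⇒ 0x2D007 (P1/RW1/US1/PS0)
  lvl1: tbl 0x2D, slot 31 ⇒ 0x2E007 (P1/RW1/US1/PS0)
  lvl2: tbl 0x2E, slot 0 ⇒ 0x32007 (P1/RW1/US1/PS0)
  ⇒ phys 0x329E0  [3 reads]
#1 VA=0x30164D3 (r,kernel):
  lvl0: tbl 0x2A, slot 0 ⇒ 0x33007 (P1/RW1/US1/PS0)
  lvl1: tbl 0x33, slot 24 ⇒ 0x36007 (P1/RW1/US1/PS0)
  lvl2: tbl 0x36, slot 22 ⇒ 0x37007 (P1/RW1/US1/PS0)
  ⇒ phys 0x374D3  [3 reads]
#2 VA=0x70220CD95 (r,kernel):
  lvl0: tbl 0x2A, slot 28 ⇒ 0x39007 (P1/RW1/US1/PS0)
  lvl1: tbl 0x39, slot 17 ⇒ 0x3C007 (P1/RW1/US1/PS0)
  lvl2: tbl 0x3C, slot 12 ⇒ 0x3E007 (P1/RW1/US1/PS0)
  ⇒ phys 0x3ED95  [3 reads]
#3 VA=0x281C0096F (r,kernel):
  lvl0: tbl 0x2A, slot 10 ⇒ 0x40007 (P1/RW1/US1/PS0)
  lvl1: tbl 0x40, slot 14 ⇒ 0x44007 (P1/RW1/US1/PS0)
  lvl2: tbl 0x44, slot 0 ⇒ 0x48007 (P1/RW1/US1/PS0)
  ⇒ phys 0x4896F  [3 reads]
#4 VA=0x18001E73A (r,kernel):
  lvl0: tbl 0x2A, slot 6 ⇒ 0x49007 (P1/RW1/US1/PS0)
  lvl1: tbl 0x49, slot 0 ⇒ 0x4D007 (P1/RW1/US1/PS0)
  lvl2: tbl 0x4D, slot 30 ⇒ 0x51007 (P1/RW1/US1/PS0)
  ⇒ phys 0x5173A  [3 reads]
#5 VA=0x70220CD95 (r,kernel):
  TLB hit vpn=0x70220C → PA=0x3ED95
#6 VA=0xC3202072 (r,kernel):
  lvl0: tbl 0x2A, slot 3 ⇒ 0x55007 (P1/RW1/US1/PS0)
  lvl1: tbl 0x55, slot 25 ⇒ 0x58007 (P1/RW1/US1/PS0)
  lvl2: tbl 0x58, slot 2 ⇒ 0x59007 (P1/RW1/US1/PS0)
  ⇒ phys 0x59072  [3 reads]

TLB: [["0x70220C", "0x3E"], ["0x281C00", "0x48"], ["0x18001E", "0x51"], ["0xC3202", "0x59"]]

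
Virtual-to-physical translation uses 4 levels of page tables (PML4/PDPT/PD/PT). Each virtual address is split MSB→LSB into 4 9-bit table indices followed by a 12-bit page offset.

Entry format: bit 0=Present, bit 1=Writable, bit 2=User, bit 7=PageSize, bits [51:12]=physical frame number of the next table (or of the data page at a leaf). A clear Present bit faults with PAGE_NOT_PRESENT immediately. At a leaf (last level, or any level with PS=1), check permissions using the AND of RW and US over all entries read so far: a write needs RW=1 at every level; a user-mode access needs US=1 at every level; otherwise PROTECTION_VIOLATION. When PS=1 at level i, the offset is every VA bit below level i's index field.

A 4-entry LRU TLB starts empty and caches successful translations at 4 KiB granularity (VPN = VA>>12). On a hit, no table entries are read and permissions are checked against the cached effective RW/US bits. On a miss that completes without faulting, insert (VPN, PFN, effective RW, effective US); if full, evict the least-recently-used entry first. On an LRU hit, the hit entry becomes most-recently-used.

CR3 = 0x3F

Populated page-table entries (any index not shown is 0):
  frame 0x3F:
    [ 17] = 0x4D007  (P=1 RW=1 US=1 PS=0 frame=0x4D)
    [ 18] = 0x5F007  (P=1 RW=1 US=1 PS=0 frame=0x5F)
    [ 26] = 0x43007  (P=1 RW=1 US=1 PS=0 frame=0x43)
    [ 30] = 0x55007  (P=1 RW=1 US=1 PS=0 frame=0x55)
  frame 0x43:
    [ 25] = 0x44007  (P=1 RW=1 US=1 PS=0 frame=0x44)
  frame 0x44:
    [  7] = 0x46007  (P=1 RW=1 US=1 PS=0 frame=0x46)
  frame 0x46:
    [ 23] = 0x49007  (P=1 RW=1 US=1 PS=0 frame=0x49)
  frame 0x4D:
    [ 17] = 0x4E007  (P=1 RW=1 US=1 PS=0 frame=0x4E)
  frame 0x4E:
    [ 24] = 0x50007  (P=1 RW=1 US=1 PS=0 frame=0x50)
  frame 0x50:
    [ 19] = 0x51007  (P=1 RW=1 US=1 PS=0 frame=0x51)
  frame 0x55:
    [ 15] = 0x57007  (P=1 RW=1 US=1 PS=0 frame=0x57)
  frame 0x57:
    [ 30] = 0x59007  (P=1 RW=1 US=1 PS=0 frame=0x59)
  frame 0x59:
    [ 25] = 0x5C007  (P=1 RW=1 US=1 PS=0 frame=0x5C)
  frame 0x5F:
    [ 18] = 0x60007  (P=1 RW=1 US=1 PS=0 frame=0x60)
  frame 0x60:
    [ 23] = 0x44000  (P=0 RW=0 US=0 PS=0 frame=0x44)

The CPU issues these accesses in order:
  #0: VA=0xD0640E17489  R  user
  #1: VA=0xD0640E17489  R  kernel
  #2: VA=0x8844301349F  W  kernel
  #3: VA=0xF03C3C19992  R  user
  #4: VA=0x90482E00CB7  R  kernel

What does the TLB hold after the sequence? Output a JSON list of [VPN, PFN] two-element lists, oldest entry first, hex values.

Per-access translation:
#0 VA=0xD0640E17489 (r,user):
  L0: frame=0x3F idx=26 entry=0x43007 [P=1 RW=1 US=1 PS=0]
  L1: frame=0x43 idx=25 entry=0x44007 [P=1 RW=1 US=1 PS=0]
  L2: frame=0x44 idx=7 entry=0x46007 [P=1 RW=1 US=1 PS=0]
  L3: frame=0x46 idx=23 entry=0x49007 [P=1 RW=1 US=1 PS=0]
  ✓ 0x49489  — 4 lookups
#1 VA=0xD0640E17489 (r,kernel):
  TLB hit vpn=0xD0640E17 → PA=0x49489
#2 VA=0x8844301349F (w,kernel):
  L0: frame=0x3F idx=17 entry=0x4D007 [P=1 RW=1 US=1 PS=0]
  L1: frame=0x4D idx=17 entry=0x4E007 [P=1 RW=1 US=1 PS=0]
  L2: frame=0x4E idx=24 entry=0x50007 [P=1 RW=1 US=1 PS=0]
  L3: frame=0x50 idx=19 entry=0x51007 [P=1 RW=1 US=1 PS=0]
  ✓ 0x5149F  — 4 lookups
#3 VA=0xF03C3C19992 (r,user):
  L0: frame=0x3F idx=30 entry=0x55007 [P=1 RW=1 US=1 PS=0]
  L1: frame=0x55 idx=15 entry=0x57007 [P=1 RW=1 US=1 PS=0]
  L2: frame=0x57 idx=30 entry=0x59007 [P=1 RW=1 US=1 PS=0]
  L3: frame=0x59 idx=25 entry=0x5C007 [P=1 RW=1 US=1 PS=0]
  ✓ 0x5C992  — 4 lookups
#4 VA=0x90482E00CB7 (r,kernel):
  L0: frame=0x3F idx=18 entry=0x5F007 [P=1 RW=1 US=1 PS=0]
  L1: frame=0x5F idx=18 entry=0x60007 [P=1 RW=1 US=1 PS=0]
  L2: frame=0x60 idx=23 entry=0x44000 [P=0 RW=0 US=0 PS=0]
  → PAGE_NOT_PRESENT  (3 entries read)

TLB: [["0xD0640E17", "0x49"], ["0x88443013", "0x51"], ["0xF03C3C19", "0x5C"]]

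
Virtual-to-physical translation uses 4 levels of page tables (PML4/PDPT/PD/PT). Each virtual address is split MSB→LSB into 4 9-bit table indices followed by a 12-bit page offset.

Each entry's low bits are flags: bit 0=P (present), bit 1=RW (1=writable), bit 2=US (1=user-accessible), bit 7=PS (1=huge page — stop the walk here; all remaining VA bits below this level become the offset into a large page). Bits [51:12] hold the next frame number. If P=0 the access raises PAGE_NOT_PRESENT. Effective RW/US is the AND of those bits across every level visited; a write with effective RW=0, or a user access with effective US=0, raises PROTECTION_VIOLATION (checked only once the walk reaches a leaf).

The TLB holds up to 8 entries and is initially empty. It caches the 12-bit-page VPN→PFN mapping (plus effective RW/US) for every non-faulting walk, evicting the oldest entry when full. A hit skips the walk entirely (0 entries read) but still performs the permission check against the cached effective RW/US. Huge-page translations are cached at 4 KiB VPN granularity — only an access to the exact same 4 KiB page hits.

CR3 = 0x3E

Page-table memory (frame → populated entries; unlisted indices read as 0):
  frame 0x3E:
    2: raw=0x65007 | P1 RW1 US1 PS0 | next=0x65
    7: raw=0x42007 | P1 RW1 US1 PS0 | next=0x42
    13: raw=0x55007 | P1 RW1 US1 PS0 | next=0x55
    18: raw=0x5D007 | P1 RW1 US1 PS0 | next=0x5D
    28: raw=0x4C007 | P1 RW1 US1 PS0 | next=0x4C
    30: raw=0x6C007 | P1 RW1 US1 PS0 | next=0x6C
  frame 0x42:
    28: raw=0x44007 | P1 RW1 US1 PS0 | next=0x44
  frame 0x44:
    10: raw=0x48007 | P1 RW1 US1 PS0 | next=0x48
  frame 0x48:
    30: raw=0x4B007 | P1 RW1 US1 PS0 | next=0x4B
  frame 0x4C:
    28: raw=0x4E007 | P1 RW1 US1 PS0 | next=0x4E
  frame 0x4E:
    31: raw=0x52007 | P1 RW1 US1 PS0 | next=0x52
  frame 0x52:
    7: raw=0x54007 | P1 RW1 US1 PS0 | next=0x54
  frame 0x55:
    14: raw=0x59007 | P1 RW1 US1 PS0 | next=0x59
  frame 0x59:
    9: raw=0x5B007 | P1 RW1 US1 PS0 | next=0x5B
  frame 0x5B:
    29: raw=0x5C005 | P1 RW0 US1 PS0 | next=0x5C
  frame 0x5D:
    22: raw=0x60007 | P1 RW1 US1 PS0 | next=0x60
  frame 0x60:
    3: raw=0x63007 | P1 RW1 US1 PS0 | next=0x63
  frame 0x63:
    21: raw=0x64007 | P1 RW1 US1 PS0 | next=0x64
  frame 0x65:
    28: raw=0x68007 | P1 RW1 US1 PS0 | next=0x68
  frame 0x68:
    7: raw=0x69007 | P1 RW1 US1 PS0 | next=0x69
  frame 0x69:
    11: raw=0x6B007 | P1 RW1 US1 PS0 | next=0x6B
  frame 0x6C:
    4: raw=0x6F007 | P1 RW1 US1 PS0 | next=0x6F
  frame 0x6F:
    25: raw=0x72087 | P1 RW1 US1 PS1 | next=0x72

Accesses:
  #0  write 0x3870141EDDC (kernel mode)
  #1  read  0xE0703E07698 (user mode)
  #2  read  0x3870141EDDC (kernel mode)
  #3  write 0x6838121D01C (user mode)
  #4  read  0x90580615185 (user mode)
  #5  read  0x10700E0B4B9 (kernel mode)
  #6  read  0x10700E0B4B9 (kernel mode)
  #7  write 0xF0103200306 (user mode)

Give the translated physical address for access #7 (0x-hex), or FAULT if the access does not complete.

Walk each access:
#0 VA=0x3870141EDDC (w,kernel):
  [0] read 0x3E idx=7: raw=0x42007 flags P=1 W=1 U=1 S=0
  [1] read 0x42 idx=28: raw=0x44007 flags P=1 W=1 U=1 S=0
  [2] read 0x44 idx=10: raw=0x48007 flags P=1 W=1 U=1 S=0
  [3] read 0x48 idx=30: raw=0x4B007 flags P=1 W=1 U=1 S=0
  ✓ 0x4BDDC  — 4 lookups
#1 VA=0xE0703E07698 (r,user):
  [0] read 0x3E idx=28: raw=0x4C007 flags P=1 W=1 U=1 S=0
  [1] read 0x4C idx=28: raw=0x4E007 flags P=1 W=1 U=1 S=0
  [2] read 0x4E idx=31: raw=0x52007 flags P=1 W=1 U=1 S=0
  [3] read 0x52 idx=7: raw=0x54007 flags P=1 W=1 U=1 S=0
  ✓ 0x54698  — 4 lookups
#2 VA=0x3870141EDDC (r,kernel):
  TLB hit vpn=0x3870141E → PA=0x4BDDC
#3 VA=0x6838121D01C (w,user):
  [0] read 0x3E idx=13: raw=0x55007 flags P=1 W=1 U=1 S=0
  [1] read 0x55 idx=14: raw=0x59007 flags P=1 W=1 U=1 S=0
  [2] read 0x59 idx=9: raw=0x5B007 flags P=1 W=1 U=1 S=0
  [3] read 0x5B idx=29: raw=0x5C005 flags P=1 W=0 U=1 S=0
  ⇒ fault: PROTECTION_VIOLATION  — 4 lookups
#4 VA=0x90580615185 (r,user):
  [0] read 0x3E idx=18: raw=0x5D007 flags P=1 W=1 U=1 S=0
  [1] read 0x5D idx=22: raw=0x60007 flags P=1 W=1 U=1 S=0
  [2] read 0x60 idx=3: raw=0x63007 flags P=1 W=1 U=1 S=0
  [3] read 0x63 idx=21: raw=0x64007 flags P=1 W=1 U=1 S=0
  ✓ 0x64185  — 4 lookups
#5 VA=0x10700E0B4B9 (r,kernel):
  [0] read 0x3E idx=2: raw=0x65007 flags P=1 W=1 U=1 S=0
  [1] read 0x65 idx=28: raw=0x68007 flags P=1 W=1 U=1 S=0
  [2] read 0x68 idx=7: raw=0x69007 flags P=1 W=1 U=1 S=0
  [3] read 0x69 idx=11: raw=0x6B007 flags P=1 W=1 U=1 S=0
  ✓ 0x6B4B9  — 4 lookups
#6 VA=0x10700E0B4B9 (r,kernel):
  TLB hit vpn=0x10700E0B → PA=0x6B4B9
#7 VA=0xF0103200306 (w,user):
  [0] read 0x3E idx=30: raw=0x6C007 flags P=1 W=1 U=1 S=0
  [1] read 0x6C idx=4: raw=0x6F007 flags P=1 W=1 U=1 S=0
  [2] read 0x6F idx=25: raw=0x72087 flags P=1 W=1 U=1 S=1
  ✓ 0x72306 (huge @L2)  — 3 lookups

Access #7 PA: 0x72306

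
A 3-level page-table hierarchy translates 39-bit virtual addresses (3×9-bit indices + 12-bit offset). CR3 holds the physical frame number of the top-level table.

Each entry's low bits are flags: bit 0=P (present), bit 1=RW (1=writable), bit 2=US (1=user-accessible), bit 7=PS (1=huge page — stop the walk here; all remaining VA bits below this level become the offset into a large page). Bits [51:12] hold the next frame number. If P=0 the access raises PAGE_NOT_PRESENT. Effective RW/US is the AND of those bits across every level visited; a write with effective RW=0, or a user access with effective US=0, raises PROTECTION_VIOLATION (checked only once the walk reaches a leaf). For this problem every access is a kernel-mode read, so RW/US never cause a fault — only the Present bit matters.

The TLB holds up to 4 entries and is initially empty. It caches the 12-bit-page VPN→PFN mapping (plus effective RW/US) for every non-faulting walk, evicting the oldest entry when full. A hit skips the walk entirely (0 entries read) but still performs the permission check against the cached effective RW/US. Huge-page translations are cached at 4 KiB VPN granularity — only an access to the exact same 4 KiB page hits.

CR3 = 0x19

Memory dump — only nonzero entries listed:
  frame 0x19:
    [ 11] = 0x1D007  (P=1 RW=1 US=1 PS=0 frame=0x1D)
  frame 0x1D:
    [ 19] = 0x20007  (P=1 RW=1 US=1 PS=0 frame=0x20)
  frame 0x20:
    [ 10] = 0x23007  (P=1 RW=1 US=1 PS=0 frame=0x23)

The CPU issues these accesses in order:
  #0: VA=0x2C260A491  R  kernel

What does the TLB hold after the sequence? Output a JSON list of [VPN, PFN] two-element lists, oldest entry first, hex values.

Walk each access:
#0 VA=0x2C260A491 (r,kernel):
  [0] read 0x19 idx=11: raw=0x1D007 flags P=1 W=1 U=1 S=0
  [1] read 0x1D idx=19: raw=0x20007 flags P=1 W=1 U=1 S=0
  [2] read 0x20 idx=10: raw=0x23007 flags P=1 W=1 U=1 S=0
  → PA=0x23491  (3 entries read)

TLB: [["0x2C260A", "0x23"]]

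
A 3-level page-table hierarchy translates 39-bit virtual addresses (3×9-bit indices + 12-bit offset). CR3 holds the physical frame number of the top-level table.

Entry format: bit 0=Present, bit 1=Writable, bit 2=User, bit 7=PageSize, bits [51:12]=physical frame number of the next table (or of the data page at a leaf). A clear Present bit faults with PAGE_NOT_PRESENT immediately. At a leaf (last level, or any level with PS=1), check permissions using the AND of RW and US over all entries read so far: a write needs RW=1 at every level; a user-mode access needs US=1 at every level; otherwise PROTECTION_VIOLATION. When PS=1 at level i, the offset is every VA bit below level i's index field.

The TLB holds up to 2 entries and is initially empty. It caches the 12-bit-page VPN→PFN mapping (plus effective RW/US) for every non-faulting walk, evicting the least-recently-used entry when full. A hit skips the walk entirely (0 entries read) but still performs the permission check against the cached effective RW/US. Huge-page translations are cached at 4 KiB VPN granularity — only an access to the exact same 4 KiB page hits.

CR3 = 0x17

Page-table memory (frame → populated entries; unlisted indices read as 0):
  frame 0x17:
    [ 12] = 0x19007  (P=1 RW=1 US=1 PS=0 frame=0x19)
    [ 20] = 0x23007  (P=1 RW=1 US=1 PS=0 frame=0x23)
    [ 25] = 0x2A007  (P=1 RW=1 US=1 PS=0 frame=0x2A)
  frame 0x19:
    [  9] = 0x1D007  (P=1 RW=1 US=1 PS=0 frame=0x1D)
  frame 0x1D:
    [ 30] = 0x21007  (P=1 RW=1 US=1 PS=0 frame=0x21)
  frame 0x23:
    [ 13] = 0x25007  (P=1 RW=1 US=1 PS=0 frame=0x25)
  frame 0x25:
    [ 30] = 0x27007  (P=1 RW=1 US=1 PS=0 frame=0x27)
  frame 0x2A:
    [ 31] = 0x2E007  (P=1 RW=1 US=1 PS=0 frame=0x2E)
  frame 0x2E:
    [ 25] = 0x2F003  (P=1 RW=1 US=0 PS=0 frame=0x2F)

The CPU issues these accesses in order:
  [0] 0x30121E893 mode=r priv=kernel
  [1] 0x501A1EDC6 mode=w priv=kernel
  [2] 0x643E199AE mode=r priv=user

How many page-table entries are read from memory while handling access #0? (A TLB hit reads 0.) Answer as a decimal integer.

Trace:
#0 VA=0x30121E893 (r,kernel):
  lvl0: tbl 0x17, slot 12 ⇒ 0x19007 (P1/RW1/US1/PS0)
  lvl1: tbl 0x19, slot 9 ⇒ 0x1D007 (P1/RW1/US1/PS0)
  lvl2: tbl 0x1D, slot 30 ⇒ 0x21007 (P1/RW1/US1/PS0)
  ✓ 0x21893  — 3 lookups
#1 VA=0x501A1EDC6 (w,kernel):
  lvl0: tbl 0x17, slot 20 ⇒ 0x23007 (P1/RW1/US1/PS0)
  lvl1: tbl 0x23, slot 13 ⇒ 0x25007 (P1/RW1/US1/PS0)
  lvl2: tbl 0x25, slot 30 ⇒ 0x27007 (P1/RW1/US1/PS0)
  ✓ 0x27DC6  — 3 lookups
#2 VA=0x643E199AE (r,user):
  lvl0: tbl 0x17, slot 25 ⇒ 0x2A007 (P1/RW1/US1/PS0)
  lvl1: tbl 0x2A, slot 31 ⇒ 0x2E007 (P1/RW1/US1/PS0)
  lvl2: tbl 0x2E, slot 25 ⇒ 0x2F003 (P1/RW1/US0/PS0)
  → PROTECTION_VIOLATION  (3 entries read)

Entries read for #0: 3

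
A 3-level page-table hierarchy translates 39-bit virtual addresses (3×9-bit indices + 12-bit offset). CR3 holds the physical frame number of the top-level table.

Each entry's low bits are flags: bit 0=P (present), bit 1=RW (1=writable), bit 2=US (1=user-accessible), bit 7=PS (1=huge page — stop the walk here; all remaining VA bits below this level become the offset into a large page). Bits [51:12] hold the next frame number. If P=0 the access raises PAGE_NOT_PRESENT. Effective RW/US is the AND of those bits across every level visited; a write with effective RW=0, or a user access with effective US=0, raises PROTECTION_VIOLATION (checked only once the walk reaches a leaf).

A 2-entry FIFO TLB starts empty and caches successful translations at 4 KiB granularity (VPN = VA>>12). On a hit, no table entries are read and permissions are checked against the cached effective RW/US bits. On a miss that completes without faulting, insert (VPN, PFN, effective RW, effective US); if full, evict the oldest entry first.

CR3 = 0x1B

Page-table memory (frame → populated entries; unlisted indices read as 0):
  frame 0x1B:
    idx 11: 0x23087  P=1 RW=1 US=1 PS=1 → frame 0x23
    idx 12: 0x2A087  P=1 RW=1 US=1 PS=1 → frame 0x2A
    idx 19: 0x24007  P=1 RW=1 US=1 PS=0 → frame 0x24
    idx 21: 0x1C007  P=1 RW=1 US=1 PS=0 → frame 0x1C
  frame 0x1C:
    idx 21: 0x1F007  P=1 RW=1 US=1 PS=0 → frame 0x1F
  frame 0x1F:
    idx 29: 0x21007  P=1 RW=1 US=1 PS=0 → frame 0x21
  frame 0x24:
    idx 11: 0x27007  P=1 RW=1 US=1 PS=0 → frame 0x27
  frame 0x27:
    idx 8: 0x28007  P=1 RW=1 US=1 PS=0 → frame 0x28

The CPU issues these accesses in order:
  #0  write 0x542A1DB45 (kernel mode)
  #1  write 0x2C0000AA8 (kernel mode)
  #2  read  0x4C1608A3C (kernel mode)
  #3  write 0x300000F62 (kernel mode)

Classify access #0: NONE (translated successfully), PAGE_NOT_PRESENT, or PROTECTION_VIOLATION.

Walk each access:
#0 VA=0x542A1DB45 (w,kernel):
  [0] read 0x1B idx=21: raw=0x1C007 flags P=1 W=1 U=1 S=0
  [1] read 0x1C idx=21: raw=0x1F007 flags P=1 W=1 U=1 S=0
  [2] read 0x1F idx=29: raw=0x21007 flags P=1 W=1 U=1 S=0
  ⇒ phys 0x21B45  [3 reads]
#1 VA=0x2C0000AA8 (w,kernel):
  [0] read 0x1B idx=11: raw=0x23087 flags P=1 W=1 U=1 S=1
  ⇒ phys 0x23AA8 (huge @L0)  [1 reads]
#2 VA=0x4C1608A3C (r,kernel):
  [0] read 0x1B idx=19: raw=0x24007 flags P=1 W=1 U=1 S=0
  [1] read 0x24 idx=11: raw=0x27007 flags P=1 W=1 U=1 S=0
  [2] read 0x27 idx=8: raw=0x28007 flags P=1 W=1 U=1 S=0
  ⇒ phys 0x28A3C  [3 reads]
#3 VA=0x300000F62 (w,kernel):
  [0] read 0x1B idx=12: raw=0x2A087 flags P=1 W=1 U=1 S=1
  ⇒ phys 0x2AF62 (huge @L0)  [1 reads]

Access #0 fault: NONE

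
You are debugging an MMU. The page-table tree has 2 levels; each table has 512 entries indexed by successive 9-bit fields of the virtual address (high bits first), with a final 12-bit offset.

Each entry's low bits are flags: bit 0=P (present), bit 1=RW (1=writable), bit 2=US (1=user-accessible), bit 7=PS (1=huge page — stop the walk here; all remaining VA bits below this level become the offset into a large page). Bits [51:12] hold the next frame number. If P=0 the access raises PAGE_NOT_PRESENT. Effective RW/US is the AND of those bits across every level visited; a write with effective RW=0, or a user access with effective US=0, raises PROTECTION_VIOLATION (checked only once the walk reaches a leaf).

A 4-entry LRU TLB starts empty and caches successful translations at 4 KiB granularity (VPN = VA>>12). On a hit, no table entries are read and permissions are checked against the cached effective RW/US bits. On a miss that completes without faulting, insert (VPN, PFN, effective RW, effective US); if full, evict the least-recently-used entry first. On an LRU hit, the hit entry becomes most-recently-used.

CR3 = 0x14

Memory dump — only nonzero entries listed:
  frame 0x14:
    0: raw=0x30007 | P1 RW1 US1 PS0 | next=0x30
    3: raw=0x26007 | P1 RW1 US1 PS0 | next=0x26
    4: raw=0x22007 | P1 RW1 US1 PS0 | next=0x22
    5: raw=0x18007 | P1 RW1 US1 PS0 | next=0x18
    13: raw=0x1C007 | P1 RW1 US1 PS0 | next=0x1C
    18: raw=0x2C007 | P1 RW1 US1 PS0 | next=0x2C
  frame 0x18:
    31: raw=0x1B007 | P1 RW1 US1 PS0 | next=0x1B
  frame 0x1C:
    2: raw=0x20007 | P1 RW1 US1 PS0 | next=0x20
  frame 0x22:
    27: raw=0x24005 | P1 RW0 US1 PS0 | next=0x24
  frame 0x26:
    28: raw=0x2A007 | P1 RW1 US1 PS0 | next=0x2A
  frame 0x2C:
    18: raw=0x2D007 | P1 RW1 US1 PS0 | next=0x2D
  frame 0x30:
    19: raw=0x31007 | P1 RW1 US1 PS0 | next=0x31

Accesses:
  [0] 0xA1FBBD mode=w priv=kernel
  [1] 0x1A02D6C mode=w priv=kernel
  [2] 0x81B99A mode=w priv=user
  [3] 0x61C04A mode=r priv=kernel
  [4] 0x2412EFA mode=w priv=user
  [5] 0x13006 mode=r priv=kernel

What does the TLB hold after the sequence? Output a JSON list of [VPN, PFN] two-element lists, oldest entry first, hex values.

Per-access translation:
#0 VA=0xA1FBBD (w,kernel):
  L0 @0x14[5] → 0x18007  P=1,RW=1,US=1,PS=0
  L1 @0x18[31] → 0x1B007  P=1,RW=1,US=1,PS=0
  ✓ 0x1BBBD  — 2 lookups
#1 VA=0x1A02D6C (w,kernel):
  L0 @0x14[13] → 0x1C007  P=1,RW=1,US=1,PS=0
  L1 @0x1C[2] → 0x20007  P=1,RW=1,US=1,PS=0
  ✓ 0x20D6C  — 2 lookups
#2 VA=0x81B99A (w,user):
  L0 @0x14[4] → 0x22007  P=1,RW=1,US=1,PS=0
  L1 @0x22[27] → 0x24005  P=1,RW=0,US=1,PS=0
  ⇒ fault: PROTECTION_VIOLATION  — 2 lookups
#3 VA=0x61C04A (r,kernel):
  L0 @0x14[3] → 0x26007  P=1,RW=1,US=1,PS=0
  L1 @0x26[28] → 0x2A007  P=1,RW=1,US=1,PS=0
  ✓ 0x2A04A  — 2 lookups
#4 VA=0x2412EFA (w,user):
  L0 @0x14[18] → 0x2C007  P=1,RW=1,US=1,PS=0
  L1 @0x2C[18] → 0x2D007  P=1,RW=1,US=1,PS=0
  ✓ 0x2DEFA  — 2 lookups
#5 VA=0x13006 (r,kernel):
  L0 @0x14[0] → 0x30007  P=1,RW=1,US=1,PS=0
  L1 @0x30[19] → 0x31007  P=1,RW=1,US=1,PS=0
  ✓ 0x31006  — 2 lookups

TLB: [["0x1A02", "0x20"], ["0x61C", "0x2A"], ["0x2412", "0x2D"], ["0x13", "0x31"]]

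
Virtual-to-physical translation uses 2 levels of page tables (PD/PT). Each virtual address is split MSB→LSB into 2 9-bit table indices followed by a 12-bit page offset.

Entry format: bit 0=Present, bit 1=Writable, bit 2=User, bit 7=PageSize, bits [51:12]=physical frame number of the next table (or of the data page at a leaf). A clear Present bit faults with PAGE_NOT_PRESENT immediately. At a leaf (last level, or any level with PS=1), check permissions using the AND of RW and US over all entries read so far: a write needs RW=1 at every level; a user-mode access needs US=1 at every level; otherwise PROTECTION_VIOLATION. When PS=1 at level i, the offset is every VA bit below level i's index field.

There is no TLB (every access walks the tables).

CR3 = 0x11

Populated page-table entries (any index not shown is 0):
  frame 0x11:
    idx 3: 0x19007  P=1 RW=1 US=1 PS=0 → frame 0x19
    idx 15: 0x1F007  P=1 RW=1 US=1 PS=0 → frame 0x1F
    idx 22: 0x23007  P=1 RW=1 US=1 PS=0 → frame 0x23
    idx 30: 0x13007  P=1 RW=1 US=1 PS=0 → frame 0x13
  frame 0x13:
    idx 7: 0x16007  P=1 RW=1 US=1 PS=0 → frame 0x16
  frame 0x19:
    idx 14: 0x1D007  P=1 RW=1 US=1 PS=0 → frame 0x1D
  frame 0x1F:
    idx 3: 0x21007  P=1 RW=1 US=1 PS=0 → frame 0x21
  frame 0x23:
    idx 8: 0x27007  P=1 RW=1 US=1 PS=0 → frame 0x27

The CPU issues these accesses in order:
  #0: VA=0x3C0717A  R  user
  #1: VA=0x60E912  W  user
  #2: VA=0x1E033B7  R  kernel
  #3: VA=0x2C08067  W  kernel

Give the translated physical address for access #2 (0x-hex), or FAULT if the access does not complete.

Trace:
#0 VA=0x3C0717A (r,user):
  L0 @0x11[30] → 0x13007  P=1,RW=1,US=1,PS=0
  L1 @0x13[7] → 0x16007  P=1,RW=1,US=1,PS=0
  ✓ 0x1617A  — 2 lookups
#1 VA=0x60E912 (w,user):
  L0 @0x11[3] → 0x19007  P=1,RW=1,US=1,PS=0
  L1 @0x19[14] → 0x1D007  P=1,RW=1,US=1,PS=0
  ✓ 0x1D912  — 2 lookups
#2 VA=0x1E033B7 (r,kernel):
  L0 @0x11[15] → 0x1F007  P=1,RW=1,US=1,PS=0
  L1 @0x1F[3] → 0x21007  P=1,RW=1,US=1,PS=0
  ✓ 0x213B7  — 2 lookups
#3 VA=0x2C08067 (w,kernel):
  L0 @0x11[22] → 0x23007  P=1,RW=1,US=1,PS=0
  L1 @0x23[8] → 0x27007  P=1,RW=1,US=1,PS=0
  ✓ 0x27067  — 2 lookups

Access #2 PA: 0x213B7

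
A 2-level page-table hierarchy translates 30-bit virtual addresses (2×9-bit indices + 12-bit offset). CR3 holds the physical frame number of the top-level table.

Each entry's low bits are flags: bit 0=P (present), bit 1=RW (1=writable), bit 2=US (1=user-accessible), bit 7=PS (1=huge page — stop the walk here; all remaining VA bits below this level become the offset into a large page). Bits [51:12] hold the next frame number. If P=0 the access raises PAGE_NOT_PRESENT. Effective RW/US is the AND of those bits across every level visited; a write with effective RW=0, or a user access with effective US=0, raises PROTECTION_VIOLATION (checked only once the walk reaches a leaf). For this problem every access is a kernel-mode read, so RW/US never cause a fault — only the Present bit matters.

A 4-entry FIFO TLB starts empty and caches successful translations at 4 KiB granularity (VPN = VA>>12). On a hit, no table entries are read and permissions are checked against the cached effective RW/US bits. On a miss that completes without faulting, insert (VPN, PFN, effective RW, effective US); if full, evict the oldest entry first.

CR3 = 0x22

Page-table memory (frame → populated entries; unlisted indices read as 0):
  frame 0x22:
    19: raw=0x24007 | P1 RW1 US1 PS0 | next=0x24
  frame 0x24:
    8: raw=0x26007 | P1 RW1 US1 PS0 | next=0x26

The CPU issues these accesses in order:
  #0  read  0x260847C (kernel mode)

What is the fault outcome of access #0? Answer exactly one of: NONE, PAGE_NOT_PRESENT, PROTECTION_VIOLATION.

Trace:
#0 VA=0x260847C (r,kernel):
  L0: frame=0x22 idx=19 entry=0x24007 [P=1 RW=1 US=1 PS=0]
  L1: frame=0x24 idx=8 entry=0x26007 [P=1 RW=1 US=1 PS=0]
  ✓ 0x2647C  — 2 lookups

Access #0 fault: NONE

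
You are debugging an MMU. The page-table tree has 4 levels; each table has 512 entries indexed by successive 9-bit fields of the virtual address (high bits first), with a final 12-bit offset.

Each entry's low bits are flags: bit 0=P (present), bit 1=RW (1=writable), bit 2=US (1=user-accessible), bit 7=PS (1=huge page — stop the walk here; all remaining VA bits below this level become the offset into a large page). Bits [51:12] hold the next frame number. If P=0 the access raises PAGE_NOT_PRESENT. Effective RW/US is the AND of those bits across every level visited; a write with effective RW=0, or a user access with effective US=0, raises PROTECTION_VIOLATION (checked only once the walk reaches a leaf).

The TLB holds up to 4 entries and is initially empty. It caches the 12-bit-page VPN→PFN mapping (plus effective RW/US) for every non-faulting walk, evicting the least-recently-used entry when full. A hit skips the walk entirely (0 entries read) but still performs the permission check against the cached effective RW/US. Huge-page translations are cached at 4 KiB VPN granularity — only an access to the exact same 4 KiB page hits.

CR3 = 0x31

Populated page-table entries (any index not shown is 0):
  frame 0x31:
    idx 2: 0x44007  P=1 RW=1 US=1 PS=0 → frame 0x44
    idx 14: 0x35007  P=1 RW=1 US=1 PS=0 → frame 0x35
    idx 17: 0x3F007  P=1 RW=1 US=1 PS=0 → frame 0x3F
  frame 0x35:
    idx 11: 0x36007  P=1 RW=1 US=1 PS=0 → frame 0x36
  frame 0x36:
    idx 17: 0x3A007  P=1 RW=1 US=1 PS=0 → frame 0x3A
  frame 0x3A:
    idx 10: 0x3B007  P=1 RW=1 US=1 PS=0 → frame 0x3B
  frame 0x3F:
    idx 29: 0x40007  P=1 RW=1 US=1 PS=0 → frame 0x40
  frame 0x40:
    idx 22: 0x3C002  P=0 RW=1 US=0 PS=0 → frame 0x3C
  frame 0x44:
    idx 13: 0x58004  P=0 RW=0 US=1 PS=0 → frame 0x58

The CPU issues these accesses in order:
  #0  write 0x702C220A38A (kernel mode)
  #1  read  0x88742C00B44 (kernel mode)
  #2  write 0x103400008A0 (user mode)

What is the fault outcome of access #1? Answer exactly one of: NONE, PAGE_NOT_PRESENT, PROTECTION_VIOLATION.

Per-access translation:
#0 VA=0x702C220A38A (w,kernel):
  [0] read 0x31 idx=14: raw=0x35007 flags P=1 W=1 U=1 S=0
  [1] read 0x35 idx=11: raw=0x36007 flags P=1 W=1 U=1 S=0
  [2] read 0x36 idx=17: raw=0x3A007 flags P=1 W=1 U=1 S=0
  [3] read 0x3A idx=10: raw=0x3B007 flags P=1 W=1 U=1 S=0
  ✓ 0x3B38A  — 4 lookups
#1 VA=0x88742C00B44 (r,kernel):
  [0] read 0x31 idx=17: raw=0x3F007 flags P=1 W=1 U=1 S=0
  [1] read 0x3F idx=29: raw=0x40007 flags P=1 W=1 U=1 S=0
  [2] read 0x40 idx=22: raw=0x3C002 flags P=0 W=1 U=0 S=0
  ⇒ fault: PAGE_NOT_PRESENT  — 3 lookups
#2 VA=0x103400008A0 (w,user):
  [0] read 0x31 idx=2: raw=0x44007 flags P=1 W=1 U=1 S=0
  [1] read 0x44 idx=13: raw=0x58004 flags P=0 W=0 U=1 S=0
  ⇒ fault: PAGE_NOT_PRESENT  — 2 lookups

Access #1 fault: PAGE_NOT_PRESENT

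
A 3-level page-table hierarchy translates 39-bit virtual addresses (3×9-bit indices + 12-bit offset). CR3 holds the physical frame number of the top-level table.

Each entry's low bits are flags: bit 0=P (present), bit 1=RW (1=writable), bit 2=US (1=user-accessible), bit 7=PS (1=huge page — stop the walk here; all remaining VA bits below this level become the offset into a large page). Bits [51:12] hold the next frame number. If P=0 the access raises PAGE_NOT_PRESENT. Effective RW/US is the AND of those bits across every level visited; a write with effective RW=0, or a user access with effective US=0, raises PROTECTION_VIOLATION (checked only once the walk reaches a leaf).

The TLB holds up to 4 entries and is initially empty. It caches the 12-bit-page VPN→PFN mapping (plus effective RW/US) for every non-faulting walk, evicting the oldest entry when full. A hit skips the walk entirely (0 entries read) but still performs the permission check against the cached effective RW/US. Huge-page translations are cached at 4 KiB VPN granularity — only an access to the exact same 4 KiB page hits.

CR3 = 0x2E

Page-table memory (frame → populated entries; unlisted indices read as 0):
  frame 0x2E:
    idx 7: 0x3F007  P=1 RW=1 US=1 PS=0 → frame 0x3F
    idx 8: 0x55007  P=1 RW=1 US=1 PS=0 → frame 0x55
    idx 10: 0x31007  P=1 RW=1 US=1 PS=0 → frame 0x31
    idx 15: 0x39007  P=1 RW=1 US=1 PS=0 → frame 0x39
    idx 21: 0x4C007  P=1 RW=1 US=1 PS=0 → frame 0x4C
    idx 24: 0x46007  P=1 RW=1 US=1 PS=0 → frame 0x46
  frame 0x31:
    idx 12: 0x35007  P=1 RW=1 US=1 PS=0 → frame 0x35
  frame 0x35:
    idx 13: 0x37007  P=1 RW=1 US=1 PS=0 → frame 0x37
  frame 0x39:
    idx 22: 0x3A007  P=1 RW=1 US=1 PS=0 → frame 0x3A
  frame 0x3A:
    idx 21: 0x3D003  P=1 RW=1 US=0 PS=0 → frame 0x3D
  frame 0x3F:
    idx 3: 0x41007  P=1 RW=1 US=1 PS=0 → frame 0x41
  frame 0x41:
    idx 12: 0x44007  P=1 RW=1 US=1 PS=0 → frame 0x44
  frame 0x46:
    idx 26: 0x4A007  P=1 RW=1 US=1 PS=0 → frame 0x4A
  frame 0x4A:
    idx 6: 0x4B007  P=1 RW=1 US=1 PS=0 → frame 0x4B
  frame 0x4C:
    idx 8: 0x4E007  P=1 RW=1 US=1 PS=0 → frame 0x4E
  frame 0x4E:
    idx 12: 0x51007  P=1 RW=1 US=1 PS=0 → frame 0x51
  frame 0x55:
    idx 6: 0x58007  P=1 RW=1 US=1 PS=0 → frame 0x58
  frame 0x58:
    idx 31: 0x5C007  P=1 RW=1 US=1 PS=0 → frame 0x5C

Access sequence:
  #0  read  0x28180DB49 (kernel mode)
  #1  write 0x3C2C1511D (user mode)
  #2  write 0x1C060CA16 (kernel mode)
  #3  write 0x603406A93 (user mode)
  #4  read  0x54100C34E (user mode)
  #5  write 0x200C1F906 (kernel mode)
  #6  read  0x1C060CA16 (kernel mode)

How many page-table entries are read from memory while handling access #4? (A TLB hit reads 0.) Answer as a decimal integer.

Trace:
#0 VA=0x28180DB49 (r,kernel):
  [0] read 0x2E idx=10: raw=0x31007 flags P=1 W=1 U=1 S=0
  [1] read 0x31 idx=12: raw=0x35007 flags P=1 W=1 U=1 S=0
  [2] read 0x35 idx=13: raw=0x37007 flags P=1 W=1 U=1 S=0
  → PA=0x37B49  (3 entries read)
#1 VA=0x3C2C1511D (w,user):
  [0] read 0x2E idx=15: raw=0x39007 flags P=1 W=1 U=1 S=0
  [1] read 0x39 idx=22: raw=0x3A007 flags P=1 W=1 U=1 S=0
  [2] read 0x3A idx=21: raw=0x3D003 flags P=1 W=1 U=0 S=0
  ✗ PROTECTION_VIOLATION  [3 reads]
#2 VA=0x1C060CA16 (w,kernel):
  [0] read 0x2E idx=7: raw=0x3F007 flags P=1 W=1 U=1 S=0
  [1] read 0x3F idx=3: raw=0x41007 flags P=1 W=1 U=1 S=0
  [2] read 0x41 idx=12: raw=0x44007 flags P=1 W=1 U=1 S=0
  → PA=0x44A16  (3 entries read)
#3 VA=0x603406A93 (w,user):
  [0] read 0x2E idx=24: raw=0x46007 flags P=1 W=1 U=1 S=0
  [1] read 0x46 idx=26: raw=0x4A007 flags P=1 W=1 U=1 S=0
  [2] read 0x4A idx=6: raw=0x4B007 flags P=1 W=1 U=1 S=0
  → PA=0x4BA93  (3 entries read)
#4 VA=0x54100C34E (r,user):
  [0] read 0x2E idx=21: raw=0x4C007 flags P=1 W=1 U=1 S=0
  [1] read 0x4C idx=8: raw=0x4E007 flags P=1 W=1 U=1 S=0
  [2] read 0x4E idx=12: raw=0x51007 flags P=1 W=1 U=1 S=0
  → PA=0x5134E  (3 entries read)
#5 VA=0x200C1F906 (w,kernel):
  [0] read 0x2E idx=8: raw=0x55007 flags P=1 W=1 U=1 S=0
  [1] read 0x55 idx=6: raw=0x58007 flags P=1 W=1 U=1 S=0
  [2] read 0x58 idx=31: raw=0x5C007 flags P=1 W=1 U=1 S=0
  → PA=0x5C906  (3 entries read)
#6 VA=0x1C060CA16 (r,kernel):
  TLB hit vpn=0x1C060C → PA=0x44A16

Entries read for #4: 3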